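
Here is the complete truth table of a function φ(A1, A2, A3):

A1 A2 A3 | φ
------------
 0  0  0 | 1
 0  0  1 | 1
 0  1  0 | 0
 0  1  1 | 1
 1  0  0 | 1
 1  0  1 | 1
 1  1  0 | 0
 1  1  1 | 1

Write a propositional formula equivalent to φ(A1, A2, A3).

There are just 2 zero rows: (0,1,0), (1,1,0). Their minterms are ¬A1·A2·¬A3, A1·A2·¬A3; the OR of those covers precisely the 0-outputs, and negating it yields φ.

φ(A1, A2, A3) = not (((not A1 and A2) and not A3) or ((A1 and A2) and not A3))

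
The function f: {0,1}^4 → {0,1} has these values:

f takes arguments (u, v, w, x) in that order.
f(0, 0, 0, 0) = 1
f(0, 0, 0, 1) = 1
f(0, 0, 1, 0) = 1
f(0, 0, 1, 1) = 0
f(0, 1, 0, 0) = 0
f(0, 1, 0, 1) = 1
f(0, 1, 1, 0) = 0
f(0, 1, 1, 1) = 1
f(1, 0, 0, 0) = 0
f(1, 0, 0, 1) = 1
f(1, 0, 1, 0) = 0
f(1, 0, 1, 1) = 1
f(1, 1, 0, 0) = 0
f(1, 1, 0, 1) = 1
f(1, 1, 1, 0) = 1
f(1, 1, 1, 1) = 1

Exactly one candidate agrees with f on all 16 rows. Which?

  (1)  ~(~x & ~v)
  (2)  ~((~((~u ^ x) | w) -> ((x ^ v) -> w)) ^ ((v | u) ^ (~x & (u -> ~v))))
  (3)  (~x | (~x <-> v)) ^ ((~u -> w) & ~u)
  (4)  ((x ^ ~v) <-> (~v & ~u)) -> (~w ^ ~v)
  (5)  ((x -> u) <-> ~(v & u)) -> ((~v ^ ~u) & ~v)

(1) disagrees with f on (0,0,0,0) (formula → 0, table → 1); rule it out.
(3) disagrees with f on (0,0,1,0) (formula → 0, table → 1); rule it out.
(4) disagrees with f on (0,0,0,0) (formula → 0, table → 1); rule it out.
(5) disagrees with f on (0,0,0,0) (formula → 0, table → 1); rule it out.
That leaves (2). Evaluating it on every row reproduces the table of f exactly.

2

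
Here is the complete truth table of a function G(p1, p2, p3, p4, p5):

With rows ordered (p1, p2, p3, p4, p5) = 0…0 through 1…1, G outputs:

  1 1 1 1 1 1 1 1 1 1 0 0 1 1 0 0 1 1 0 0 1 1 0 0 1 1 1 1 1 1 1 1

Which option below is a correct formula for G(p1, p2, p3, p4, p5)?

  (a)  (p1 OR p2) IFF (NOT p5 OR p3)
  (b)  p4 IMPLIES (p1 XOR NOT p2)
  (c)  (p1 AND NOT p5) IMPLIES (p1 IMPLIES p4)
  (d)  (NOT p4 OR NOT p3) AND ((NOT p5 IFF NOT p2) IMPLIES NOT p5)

b

(a) disagrees with G on (0,0,0,0,0) (formula → 0, table → 1); rule it out.
(c) disagrees with G on (0,1,0,1,0) (formula → 1, table → 0); rule it out.
(d) disagrees with G on (0,0,1,1,0) (formula → 0, table → 1); rule it out.
That leaves (b). Evaluating it on every row reproduces the table of G exactly.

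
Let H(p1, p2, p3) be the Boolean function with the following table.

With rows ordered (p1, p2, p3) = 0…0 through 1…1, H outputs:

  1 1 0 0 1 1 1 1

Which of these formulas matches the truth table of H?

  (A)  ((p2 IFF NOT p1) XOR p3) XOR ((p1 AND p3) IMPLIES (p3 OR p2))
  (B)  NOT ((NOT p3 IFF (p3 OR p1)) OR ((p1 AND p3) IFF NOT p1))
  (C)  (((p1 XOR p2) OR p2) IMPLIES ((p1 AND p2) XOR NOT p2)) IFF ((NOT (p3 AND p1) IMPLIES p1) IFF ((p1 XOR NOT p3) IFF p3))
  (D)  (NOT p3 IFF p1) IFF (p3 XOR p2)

(A) disagrees with H on (0,0,1) (formula → 0, table → 1); rule it out.
(B) disagrees with H on (0,1,0) (formula → 1, table → 0); rule it out.
(D) disagrees with H on (1,0,0) (formula → 0, table → 1); rule it out.
Only (C) survives; checking it on all 8 rows confirms it matches H.

C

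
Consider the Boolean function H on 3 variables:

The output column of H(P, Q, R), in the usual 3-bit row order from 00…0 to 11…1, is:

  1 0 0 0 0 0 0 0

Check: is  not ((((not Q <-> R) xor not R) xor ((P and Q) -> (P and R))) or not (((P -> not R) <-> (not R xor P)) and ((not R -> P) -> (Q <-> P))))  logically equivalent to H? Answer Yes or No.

Yes

Evaluate not ((((not Q <-> R) xor not R) xor ((P and Q) -> (P and R))) or not (((P -> not R) <-> (not R xor P)) and ((not R -> P) -> (Q <-> P)))) on each row and compare to H:
  P=0, Q=0, R=0: formula gives 1, H = 1 ✓
  P=0, Q=0, R=1: formula gives 0, H = 0 ✓
  P=0, Q=1, R=0: formula gives 0, H = 0 ✓
  P=0, Q=1, R=1: formula gives 0, H = 0 ✓
  P=1, Q=0, R=0: formula gives 0, H = 0 ✓
  … (the remaining 3 rows also agree.)
Every row agrees, so the formula is equivalent.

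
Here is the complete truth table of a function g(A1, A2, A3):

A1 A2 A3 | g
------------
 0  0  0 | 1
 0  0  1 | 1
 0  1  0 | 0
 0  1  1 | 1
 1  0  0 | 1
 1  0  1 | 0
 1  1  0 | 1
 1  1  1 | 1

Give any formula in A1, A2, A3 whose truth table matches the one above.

g(A1, A2, A3) = (((A1' · A2) · A3') + ((A1 · A2') · A3))'

There are just 2 zero rows: (0,1,0), (1,0,1). Their minterms are ¬A1·A2·¬A3, A1·¬A2·A3; the OR of those covers precisely the 0-outputs, and negating it yields g.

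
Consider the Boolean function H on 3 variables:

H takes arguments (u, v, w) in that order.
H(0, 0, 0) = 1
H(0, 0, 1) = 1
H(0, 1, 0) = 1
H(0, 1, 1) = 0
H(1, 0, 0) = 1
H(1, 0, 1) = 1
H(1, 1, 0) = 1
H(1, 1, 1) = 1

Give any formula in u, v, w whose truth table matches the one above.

H(u, v, w) = ¬((¬u ∧ v) ∧ w)

Only row (0,1,1) gives 0. So H is 1 everywhere except there — the complement of the minterm ¬u·v·w.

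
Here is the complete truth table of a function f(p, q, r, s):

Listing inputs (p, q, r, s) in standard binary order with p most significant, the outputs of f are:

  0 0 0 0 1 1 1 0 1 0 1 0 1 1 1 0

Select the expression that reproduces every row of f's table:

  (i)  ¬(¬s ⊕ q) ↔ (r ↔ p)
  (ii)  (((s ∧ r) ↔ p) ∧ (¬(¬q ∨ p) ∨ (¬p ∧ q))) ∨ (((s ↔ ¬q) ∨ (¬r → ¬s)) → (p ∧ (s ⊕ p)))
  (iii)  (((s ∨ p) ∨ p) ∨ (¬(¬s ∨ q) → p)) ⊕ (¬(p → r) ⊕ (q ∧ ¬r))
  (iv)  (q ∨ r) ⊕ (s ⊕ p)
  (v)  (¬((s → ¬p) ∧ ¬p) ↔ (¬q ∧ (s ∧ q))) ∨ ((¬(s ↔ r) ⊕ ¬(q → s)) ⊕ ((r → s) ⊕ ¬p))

(i): at (0,0,0,1) it gives 1, but f = 0 — eliminated.
(iii): at (0,0,0,0) it gives 1, but f = 0 — eliminated.
(iv): at (0,0,0,1) it gives 1, but f = 0 — eliminated.
(v): at (0,0,0,0) it gives 1, but f = 0 — eliminated.
That leaves (ii). Evaluating it on every row reproduces the table of f exactly.

ii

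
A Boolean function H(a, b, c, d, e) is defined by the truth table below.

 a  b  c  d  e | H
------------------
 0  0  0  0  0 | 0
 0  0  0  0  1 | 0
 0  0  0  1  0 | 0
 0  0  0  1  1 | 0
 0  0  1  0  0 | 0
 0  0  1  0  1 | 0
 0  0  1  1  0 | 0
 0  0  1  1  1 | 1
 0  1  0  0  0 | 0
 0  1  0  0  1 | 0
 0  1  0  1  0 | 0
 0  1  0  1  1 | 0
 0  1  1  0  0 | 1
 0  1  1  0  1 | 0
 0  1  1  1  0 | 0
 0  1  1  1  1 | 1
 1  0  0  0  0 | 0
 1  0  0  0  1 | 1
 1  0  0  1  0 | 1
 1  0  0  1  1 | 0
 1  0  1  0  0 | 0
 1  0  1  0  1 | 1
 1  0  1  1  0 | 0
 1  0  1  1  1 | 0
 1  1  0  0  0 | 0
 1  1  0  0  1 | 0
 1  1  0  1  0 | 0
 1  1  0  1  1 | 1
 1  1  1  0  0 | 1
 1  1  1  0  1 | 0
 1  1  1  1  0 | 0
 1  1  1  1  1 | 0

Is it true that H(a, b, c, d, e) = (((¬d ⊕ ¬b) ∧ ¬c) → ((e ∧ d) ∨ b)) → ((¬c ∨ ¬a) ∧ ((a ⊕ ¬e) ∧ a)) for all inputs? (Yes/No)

No

Check the formula against H row by row:
  a=0, b=0, c=0, d=0, e=0: formula gives 0, H = 0 ✓
  a=0, b=0, c=0, d=0, e=1: formula gives 0, H = 0 ✓
  a=0, b=0, c=0, d=1, e=0: formula gives 1, but H = 0 ✗
Row (0,0,0,1,0) is a counterexample, so the formula is not equivalent to H.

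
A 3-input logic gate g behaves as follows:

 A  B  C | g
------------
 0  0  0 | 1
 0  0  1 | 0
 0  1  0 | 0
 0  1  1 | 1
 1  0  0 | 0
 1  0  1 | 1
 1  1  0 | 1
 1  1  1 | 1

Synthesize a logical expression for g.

g(A, B, C) = ((((A' · B') · C) + ((A' · B) · C')) + ((A · B') · C'))'

The 0-rows are (0,0,1), (0,1,0), (1,0,0). Take each as a conjunction (¬A·¬B·C, ¬A·B·¬C, A·¬B·¬C), form their disjunction, and complement — that gives a formula that is 1 everywhere g is.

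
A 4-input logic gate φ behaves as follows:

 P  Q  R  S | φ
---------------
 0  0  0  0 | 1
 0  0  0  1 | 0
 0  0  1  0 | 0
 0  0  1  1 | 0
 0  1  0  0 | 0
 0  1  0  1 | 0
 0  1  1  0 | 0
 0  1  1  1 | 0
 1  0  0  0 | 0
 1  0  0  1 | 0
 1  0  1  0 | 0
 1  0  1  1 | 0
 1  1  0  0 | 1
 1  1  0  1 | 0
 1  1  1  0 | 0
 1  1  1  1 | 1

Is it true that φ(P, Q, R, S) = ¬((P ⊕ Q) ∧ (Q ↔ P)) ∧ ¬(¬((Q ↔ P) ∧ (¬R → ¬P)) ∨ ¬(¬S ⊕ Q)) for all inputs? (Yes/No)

No

Check the formula against φ row by row:
  P=0, Q=0, R=0, S=0: formula gives 1, φ = 1 ✓
  P=0, Q=0, R=0, S=1: formula gives 0, φ = 0 ✓
  P=0, Q=0, R=1, S=0: formula gives 1, but φ = 0 ✗
A single disagreement suffices: at (0,0,1,0) they differ, so the formula does not compute φ.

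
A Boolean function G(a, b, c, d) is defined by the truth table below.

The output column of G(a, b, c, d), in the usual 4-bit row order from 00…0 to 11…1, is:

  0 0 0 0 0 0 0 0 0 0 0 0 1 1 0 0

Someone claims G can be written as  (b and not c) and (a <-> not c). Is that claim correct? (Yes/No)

Yes

Check the formula against G row by row:
  a=0, b=0, c=0, d=0: formula gives 0, G = 0 ✓
  a=0, b=0, c=0, d=1: formula gives 0, G = 0 ✓
  a=0, b=0, c=1, d=0: formula gives 0, G = 0 ✓
  a=0, b=0, c=1, d=1: formula gives 0, G = 0 ✓
  … (the remaining 12 rows also agree.)
No disagreement on any input; they are logically equivalent.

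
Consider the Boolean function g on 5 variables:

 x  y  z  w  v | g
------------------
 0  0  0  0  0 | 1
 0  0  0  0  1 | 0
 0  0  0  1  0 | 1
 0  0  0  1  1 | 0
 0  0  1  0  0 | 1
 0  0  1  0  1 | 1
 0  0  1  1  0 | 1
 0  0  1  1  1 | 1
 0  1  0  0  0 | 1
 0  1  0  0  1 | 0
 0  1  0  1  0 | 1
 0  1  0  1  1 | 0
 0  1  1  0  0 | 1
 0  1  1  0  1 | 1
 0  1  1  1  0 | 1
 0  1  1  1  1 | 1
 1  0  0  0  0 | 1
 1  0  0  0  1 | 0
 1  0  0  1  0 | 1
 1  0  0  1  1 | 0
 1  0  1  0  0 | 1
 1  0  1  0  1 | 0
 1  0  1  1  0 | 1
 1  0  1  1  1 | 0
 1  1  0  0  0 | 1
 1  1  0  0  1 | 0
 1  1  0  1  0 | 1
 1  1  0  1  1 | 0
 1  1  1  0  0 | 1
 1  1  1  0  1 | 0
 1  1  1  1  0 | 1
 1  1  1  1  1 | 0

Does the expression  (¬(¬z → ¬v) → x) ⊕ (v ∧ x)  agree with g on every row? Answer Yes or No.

Evaluate (¬(¬z → ¬v) → x) ⊕ (v ∧ x) on each row and compare to g:
  x=0, y=0, z=0, w=0, v=0: formula gives 1, g = 1 ✓
  x=0, y=0, z=0, w=0, v=1: formula gives 0, g = 0 ✓
  x=0, y=0, z=0, w=1, v=0: formula gives 1, g = 1 ✓
  x=0, y=0, z=0, w=1, v=1: formula gives 0, g = 0 ✓
  … (the remaining 28 rows also agree.)
No disagreement on any input; they are logically equivalent.

Yes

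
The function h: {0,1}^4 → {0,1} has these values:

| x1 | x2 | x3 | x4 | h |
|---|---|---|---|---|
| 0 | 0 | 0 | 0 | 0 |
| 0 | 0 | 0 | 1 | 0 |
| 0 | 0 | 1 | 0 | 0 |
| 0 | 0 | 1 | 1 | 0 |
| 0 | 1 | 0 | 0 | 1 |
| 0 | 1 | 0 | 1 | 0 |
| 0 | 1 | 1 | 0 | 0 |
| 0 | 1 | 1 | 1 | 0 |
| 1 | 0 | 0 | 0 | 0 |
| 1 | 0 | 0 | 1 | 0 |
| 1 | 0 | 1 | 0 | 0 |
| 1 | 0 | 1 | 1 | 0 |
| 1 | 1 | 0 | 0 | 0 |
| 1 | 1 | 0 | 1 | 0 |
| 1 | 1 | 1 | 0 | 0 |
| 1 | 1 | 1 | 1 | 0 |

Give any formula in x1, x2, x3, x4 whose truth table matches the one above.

h(x1, x2, x3, x4) = ((¬x1 ∧ x2) ∧ ¬x3) ∧ ¬x4

h is 1 on exactly one input, (0,1,0,0), whose minterm is ¬x1·x2·¬x3·¬x4. So h is just that conjunction.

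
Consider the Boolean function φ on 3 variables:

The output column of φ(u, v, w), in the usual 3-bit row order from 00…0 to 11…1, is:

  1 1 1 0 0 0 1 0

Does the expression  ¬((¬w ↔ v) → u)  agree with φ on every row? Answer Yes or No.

Test each input against both φ and the formula:
  u=0, v=0, w=0: formula gives 0, but φ = 1 ✗
Row (0,0,0) is a counterexample, so the formula is not equivalent to φ.

No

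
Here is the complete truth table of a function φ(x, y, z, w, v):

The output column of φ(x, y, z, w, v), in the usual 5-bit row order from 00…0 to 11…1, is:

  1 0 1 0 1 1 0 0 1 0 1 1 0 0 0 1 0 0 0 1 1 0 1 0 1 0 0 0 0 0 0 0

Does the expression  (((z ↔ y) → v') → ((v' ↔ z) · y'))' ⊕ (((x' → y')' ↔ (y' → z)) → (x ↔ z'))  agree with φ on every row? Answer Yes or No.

No

Check the formula against φ row by row:
  x=0, y=0, z=0, w=0, v=0: formula gives 1, φ = 1 ✓
  x=0, y=0, z=0, w=0, v=1: formula gives 0, φ = 0 ✓
  x=0, y=0, z=0, w=1, v=0: formula gives 1, φ = 1 ✓
  x=0, y=0, z=0, w=1, v=1: formula gives 0, φ = 0 ✓
  …
  x=0, y=0, z=1, w=0, v=1: formula gives 0, but φ = 1 ✗
A single disagreement suffices: at (0,0,1,0,1) they differ, so the formula does not compute φ.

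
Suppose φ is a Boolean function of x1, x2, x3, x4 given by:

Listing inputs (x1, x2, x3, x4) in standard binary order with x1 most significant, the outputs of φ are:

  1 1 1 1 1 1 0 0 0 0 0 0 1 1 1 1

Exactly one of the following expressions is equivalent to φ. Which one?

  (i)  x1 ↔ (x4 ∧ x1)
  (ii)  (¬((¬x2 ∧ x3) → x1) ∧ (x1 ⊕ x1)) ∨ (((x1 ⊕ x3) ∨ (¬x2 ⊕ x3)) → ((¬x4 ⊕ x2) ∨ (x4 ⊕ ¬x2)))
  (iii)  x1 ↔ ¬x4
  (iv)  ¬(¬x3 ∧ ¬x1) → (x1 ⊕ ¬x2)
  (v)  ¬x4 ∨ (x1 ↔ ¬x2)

iv

(i): at (0,1,1,0) it gives 1, but φ = 0 — eliminated.
(ii): at (0,0,0,1) it gives 0, but φ = 1 — eliminated.
(iii): at (0,0,0,0) it gives 0, but φ = 1 — eliminated.
(v): at (0,0,0,1) it gives 0, but φ = 1 — eliminated.
That leaves (iv). Evaluating it on every row reproduces the table of φ exactly.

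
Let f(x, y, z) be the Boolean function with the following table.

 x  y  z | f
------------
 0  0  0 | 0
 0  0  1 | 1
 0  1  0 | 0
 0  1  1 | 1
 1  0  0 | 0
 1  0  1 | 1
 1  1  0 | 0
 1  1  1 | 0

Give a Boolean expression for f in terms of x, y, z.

f=1 on 3 inputs: (0,0,1), (0,1,1), (1,0,1). Reading each as a conjunction of literals (¬x·¬y·z, ¬x·y·z, x·¬y·z) and taking the OR gives the canonical DNF.

f(x, y, z) = (((~x & ~y) & z) | ((~x & y) & z)) | ((x & ~y) & z)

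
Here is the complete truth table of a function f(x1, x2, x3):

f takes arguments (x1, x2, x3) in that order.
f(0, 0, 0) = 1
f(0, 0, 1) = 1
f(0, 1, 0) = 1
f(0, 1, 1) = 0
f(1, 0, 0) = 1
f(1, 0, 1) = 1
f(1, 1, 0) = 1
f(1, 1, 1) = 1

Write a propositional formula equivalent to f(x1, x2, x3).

Only row (0,1,1) gives 0. So f is 1 everywhere except there — the complement of the minterm ¬x1·x2·x3.

f(x1, x2, x3) = NOT ((NOT x1 AND x2) AND x3)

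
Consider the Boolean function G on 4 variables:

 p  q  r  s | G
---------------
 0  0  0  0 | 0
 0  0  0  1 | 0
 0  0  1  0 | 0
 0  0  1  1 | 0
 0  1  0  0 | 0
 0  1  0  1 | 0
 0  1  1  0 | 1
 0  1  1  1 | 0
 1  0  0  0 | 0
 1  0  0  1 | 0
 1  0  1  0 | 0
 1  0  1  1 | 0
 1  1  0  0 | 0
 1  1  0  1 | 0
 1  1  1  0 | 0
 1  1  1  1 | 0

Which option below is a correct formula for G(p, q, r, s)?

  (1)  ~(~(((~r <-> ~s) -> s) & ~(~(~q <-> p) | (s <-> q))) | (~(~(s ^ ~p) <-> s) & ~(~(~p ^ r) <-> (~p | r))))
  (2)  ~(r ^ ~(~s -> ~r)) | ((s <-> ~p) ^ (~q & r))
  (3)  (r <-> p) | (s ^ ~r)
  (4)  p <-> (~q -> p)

(2) fails at (0,0,0,0): the formula yields 1, G is 0.
(3) fails at (0,0,0,0): the formula yields 1, G is 0.
(4) fails at (0,0,0,0): the formula yields 1, G is 0.
That leaves (1). Evaluating it on every row reproduces the table of G exactly.

1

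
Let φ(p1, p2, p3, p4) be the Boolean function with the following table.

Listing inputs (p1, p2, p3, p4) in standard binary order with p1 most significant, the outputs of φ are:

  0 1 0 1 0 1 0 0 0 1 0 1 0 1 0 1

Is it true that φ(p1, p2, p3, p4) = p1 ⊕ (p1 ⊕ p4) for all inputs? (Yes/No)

Check the formula against φ row by row:
  p1=0, p2=0, p3=0, p4=0: formula gives 0, φ = 0 ✓
  p1=0, p2=0, p3=0, p4=1: formula gives 1, φ = 1 ✓
  p1=0, p2=0, p3=1, p4=0: formula gives 0, φ = 0 ✓
  p1=0, p2=0, p3=1, p4=1: formula gives 1, φ = 1 ✓
  …
  p1=0, p2=1, p3=1, p4=1: formula gives 1, but φ = 0 ✗
Since they disagree at (0,1,1,1), the expression is not a correct formula for φ.

No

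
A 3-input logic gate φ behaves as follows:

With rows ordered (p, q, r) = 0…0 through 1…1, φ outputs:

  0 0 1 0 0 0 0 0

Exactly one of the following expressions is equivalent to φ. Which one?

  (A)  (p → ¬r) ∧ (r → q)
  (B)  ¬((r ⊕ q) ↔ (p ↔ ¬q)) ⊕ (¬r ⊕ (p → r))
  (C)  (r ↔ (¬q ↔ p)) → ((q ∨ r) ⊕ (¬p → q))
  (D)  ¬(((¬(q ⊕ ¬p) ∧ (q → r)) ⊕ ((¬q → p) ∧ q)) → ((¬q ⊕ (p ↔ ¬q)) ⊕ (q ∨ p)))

D

(A) fails at (0,0,0): the formula yields 1, φ is 0.
(B) fails at (0,1,0): the formula yields 0, φ is 1.
(C) fails at (0,0,1): the formula yields 1, φ is 0.
Only (D) survives; checking it on all 8 rows confirms it matches φ.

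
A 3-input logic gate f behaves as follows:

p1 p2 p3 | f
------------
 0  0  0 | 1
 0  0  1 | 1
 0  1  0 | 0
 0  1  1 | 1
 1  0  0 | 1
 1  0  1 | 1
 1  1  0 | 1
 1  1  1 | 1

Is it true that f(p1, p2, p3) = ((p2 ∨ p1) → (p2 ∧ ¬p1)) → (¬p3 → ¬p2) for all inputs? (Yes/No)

Evaluate ((p2 ∨ p1) → (p2 ∧ ¬p1)) → (¬p3 → ¬p2) on each row and compare to f:
  p1=0, p2=0, p3=0: formula gives 1, f = 1 ✓
  p1=0, p2=0, p3=1: formula gives 1, f = 1 ✓
  p1=0, p2=1, p3=0: formula gives 0, f = 0 ✓
  p1=0, p2=1, p3=1: formula gives 1, f = 1 ✓
  p1=1, p2=0, p3=0: formula gives 1, f = 1 ✓
  … (the remaining 3 rows also agree.)
All 8 rows match — the expression computes f exactly.

Yes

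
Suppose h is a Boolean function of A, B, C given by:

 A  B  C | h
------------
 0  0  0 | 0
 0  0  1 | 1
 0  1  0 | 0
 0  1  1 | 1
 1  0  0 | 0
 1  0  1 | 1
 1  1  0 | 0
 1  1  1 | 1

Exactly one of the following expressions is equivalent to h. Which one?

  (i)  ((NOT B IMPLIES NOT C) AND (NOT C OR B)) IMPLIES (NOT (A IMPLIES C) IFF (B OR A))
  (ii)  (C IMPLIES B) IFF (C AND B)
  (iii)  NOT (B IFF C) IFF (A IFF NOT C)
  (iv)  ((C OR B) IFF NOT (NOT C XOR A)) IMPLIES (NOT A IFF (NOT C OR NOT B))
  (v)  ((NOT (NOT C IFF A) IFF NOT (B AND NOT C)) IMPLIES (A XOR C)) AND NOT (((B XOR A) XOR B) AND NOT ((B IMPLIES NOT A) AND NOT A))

ii

(i): at (0,0,0) it gives 1, but h = 0 — eliminated.
(iii): at (0,0,0) it gives 1, but h = 0 — eliminated.
(iv): at (0,0,0) it gives 1, but h = 0 — eliminated.
(v): at (0,1,0) it gives 1, but h = 0 — eliminated.
(ii) is the remaining candidate, and it agrees with h on all 8 inputs.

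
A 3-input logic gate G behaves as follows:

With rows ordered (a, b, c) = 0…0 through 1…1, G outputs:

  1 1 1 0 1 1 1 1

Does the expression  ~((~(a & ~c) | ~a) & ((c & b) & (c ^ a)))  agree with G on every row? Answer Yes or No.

Yes

Check the formula against G row by row:
  a=0, b=0, c=0: formula gives 1, G = 1 ✓
  a=0, b=0, c=1: formula gives 1, G = 1 ✓
  a=0, b=1, c=0: formula gives 1, G = 1 ✓
  a=0, b=1, c=1: formula gives 0, G = 0 ✓
  a=1, b=0, c=0: formula gives 1, G = 1 ✓
  … (the remaining 3 rows also agree.)
No disagreement on any input; they are logically equivalent.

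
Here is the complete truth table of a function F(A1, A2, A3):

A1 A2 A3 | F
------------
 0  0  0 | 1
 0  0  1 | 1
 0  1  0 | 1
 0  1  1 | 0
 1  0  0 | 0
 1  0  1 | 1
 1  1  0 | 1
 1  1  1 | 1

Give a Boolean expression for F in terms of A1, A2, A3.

F(A1, A2, A3) = ¬(((¬A1 ∧ A2) ∧ A3) ∨ ((A1 ∧ ¬A2) ∧ ¬A3))

There are just 2 zero rows: (0,1,1), (1,0,0). Their minterms are ¬A1·A2·A3, A1·¬A2·¬A3; the OR of those covers precisely the 0-outputs, and negating it yields F.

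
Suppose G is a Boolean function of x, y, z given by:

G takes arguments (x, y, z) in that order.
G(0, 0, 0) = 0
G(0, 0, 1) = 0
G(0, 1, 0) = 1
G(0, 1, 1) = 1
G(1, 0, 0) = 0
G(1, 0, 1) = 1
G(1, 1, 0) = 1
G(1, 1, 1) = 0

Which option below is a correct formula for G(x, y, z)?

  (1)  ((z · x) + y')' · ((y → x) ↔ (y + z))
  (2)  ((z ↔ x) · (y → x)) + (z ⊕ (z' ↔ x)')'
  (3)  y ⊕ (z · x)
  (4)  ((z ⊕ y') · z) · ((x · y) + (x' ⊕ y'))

(1): at (0,1,0) it gives 0, but G = 1 — eliminated.
(2): at (0,0,0) it gives 1, but G = 0 — eliminated.
(4): at (0,1,0) it gives 0, but G = 1 — eliminated.
(3) is the remaining candidate, and it agrees with G on all 8 inputs.

3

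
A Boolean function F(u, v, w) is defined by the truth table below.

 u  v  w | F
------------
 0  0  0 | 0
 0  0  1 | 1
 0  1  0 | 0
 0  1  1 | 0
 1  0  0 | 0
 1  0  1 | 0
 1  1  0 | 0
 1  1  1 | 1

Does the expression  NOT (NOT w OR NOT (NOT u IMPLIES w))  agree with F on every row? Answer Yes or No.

Evaluate NOT (NOT w OR NOT (NOT u IMPLIES w)) on each row and compare to F:
  u=0, v=0, w=0: formula gives 0, F = 0 ✓
  u=0, v=0, w=1: formula gives 1, F = 1 ✓
  u=0, v=1, w=0: formula gives 0, F = 0 ✓
  u=0, v=1, w=1: formula gives 1, but F = 0 ✗
Row (0,1,1) is a counterexample, so the formula is not equivalent to F.

No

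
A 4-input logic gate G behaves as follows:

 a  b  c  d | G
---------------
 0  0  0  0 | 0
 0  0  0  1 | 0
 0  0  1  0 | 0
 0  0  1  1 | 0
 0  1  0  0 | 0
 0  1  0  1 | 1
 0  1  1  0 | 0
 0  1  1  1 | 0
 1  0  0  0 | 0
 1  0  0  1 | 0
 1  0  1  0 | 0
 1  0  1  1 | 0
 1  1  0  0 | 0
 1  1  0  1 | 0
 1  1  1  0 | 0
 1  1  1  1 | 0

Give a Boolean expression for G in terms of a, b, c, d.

G(a, b, c, d) = ((~a & b) & ~c) & d

Only row (0,1,0,1) gives 1. That row's minterm ¬a·b·¬c·d is G directly.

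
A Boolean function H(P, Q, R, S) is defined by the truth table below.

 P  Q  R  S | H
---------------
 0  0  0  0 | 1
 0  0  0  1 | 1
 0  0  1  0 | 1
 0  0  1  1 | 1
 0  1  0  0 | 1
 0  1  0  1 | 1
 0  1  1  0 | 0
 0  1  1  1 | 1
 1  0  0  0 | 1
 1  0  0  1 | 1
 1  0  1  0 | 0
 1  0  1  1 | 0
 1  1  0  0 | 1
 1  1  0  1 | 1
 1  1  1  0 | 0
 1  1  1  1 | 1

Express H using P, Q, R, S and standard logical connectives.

There are just 4 zero rows: (0,1,1,0), (1,0,1,0), (1,0,1,1), (1,1,1,0). Their minterms are ¬P·Q·R·¬S, P·¬Q·R·¬S, P·¬Q·R·S, P·Q·R·¬S; the OR of those covers precisely the 0-outputs, and negating it yields H.

H(P, Q, R, S) = NOT ((((((NOT P AND Q) AND R) AND NOT S) OR (((P AND NOT Q) AND R) AND NOT S)) OR (((P AND NOT Q) AND R) AND S)) OR (((P AND Q) AND R) AND NOT S))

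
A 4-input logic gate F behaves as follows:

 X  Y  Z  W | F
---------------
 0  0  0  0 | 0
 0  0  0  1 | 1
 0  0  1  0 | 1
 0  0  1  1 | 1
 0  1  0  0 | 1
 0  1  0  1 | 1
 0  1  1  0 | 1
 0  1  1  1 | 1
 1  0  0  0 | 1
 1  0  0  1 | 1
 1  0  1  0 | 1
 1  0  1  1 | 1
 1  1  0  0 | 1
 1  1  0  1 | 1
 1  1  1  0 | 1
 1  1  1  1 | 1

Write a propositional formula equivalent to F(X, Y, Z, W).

Only row (0,0,0,0) gives 0. So F is 1 everywhere except there — the complement of the minterm ¬X·¬Y·¬Z·¬W.

F(X, Y, Z, W) = ~(((~X & ~Y) & ~Z) & ~W)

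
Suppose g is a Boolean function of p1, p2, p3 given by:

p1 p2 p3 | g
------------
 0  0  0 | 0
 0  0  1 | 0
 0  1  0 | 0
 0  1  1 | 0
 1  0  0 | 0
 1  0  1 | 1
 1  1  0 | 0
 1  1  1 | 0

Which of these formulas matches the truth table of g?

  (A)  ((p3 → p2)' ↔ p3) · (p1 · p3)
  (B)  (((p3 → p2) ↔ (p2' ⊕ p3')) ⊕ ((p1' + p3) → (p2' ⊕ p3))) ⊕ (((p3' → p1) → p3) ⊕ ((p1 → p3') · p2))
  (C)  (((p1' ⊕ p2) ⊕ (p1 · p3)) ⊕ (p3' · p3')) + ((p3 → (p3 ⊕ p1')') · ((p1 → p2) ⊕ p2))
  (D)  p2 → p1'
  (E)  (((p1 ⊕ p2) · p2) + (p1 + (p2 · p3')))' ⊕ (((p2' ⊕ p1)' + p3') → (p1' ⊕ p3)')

A

(B) fails at (0,0,1): the formula yields 1, g is 0.
(C) fails at (0,0,0): the formula yields 1, g is 0.
(D) fails at (0,0,0): the formula yields 1, g is 0.
(E) fails at (0,0,0): the formula yields 1, g is 0.
(A) is the remaining candidate, and it agrees with g on all 8 inputs.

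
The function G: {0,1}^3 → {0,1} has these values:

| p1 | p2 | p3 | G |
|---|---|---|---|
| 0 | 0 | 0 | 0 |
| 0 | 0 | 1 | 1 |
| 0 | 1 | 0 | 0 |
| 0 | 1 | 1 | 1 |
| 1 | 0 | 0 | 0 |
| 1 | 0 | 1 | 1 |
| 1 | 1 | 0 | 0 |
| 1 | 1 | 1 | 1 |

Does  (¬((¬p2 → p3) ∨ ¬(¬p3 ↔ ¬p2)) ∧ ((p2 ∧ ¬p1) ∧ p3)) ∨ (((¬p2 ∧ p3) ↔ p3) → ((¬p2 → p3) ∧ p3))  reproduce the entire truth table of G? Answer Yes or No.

Check the formula against G row by row:
  p1=0, p2=0, p3=0: formula gives 0, G = 0 ✓
  p1=0, p2=0, p3=1: formula gives 1, G = 1 ✓
  p1=0, p2=1, p3=0: formula gives 0, G = 0 ✓
  p1=0, p2=1, p3=1: formula gives 1, G = 1 ✓
  p1=1, p2=0, p3=0: formula gives 0, G = 0 ✓
  …and likewise for the remaining 3 rows.
No disagreement on any input; they are logically equivalent.

Yes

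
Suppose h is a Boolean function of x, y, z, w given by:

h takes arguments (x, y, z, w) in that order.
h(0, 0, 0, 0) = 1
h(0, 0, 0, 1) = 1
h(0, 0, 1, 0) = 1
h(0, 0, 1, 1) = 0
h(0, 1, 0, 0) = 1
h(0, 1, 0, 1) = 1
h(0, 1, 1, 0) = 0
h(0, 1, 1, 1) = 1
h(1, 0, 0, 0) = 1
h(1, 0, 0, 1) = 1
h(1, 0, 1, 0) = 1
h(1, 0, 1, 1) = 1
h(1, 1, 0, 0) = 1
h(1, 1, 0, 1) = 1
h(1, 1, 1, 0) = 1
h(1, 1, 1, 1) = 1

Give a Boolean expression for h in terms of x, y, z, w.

h(x, y, z, w) = NOT ((((NOT x AND NOT y) AND z) AND w) OR (((NOT x AND y) AND z) AND NOT w))

h is 0 on only 2 rows — (0,0,1,1), (0,1,1,0). Writing each as a minterm (¬x·¬y·z·w, ¬x·y·z·¬w) and OR-ing them characterizes exactly where h=0, so h is the negation of that disjunction.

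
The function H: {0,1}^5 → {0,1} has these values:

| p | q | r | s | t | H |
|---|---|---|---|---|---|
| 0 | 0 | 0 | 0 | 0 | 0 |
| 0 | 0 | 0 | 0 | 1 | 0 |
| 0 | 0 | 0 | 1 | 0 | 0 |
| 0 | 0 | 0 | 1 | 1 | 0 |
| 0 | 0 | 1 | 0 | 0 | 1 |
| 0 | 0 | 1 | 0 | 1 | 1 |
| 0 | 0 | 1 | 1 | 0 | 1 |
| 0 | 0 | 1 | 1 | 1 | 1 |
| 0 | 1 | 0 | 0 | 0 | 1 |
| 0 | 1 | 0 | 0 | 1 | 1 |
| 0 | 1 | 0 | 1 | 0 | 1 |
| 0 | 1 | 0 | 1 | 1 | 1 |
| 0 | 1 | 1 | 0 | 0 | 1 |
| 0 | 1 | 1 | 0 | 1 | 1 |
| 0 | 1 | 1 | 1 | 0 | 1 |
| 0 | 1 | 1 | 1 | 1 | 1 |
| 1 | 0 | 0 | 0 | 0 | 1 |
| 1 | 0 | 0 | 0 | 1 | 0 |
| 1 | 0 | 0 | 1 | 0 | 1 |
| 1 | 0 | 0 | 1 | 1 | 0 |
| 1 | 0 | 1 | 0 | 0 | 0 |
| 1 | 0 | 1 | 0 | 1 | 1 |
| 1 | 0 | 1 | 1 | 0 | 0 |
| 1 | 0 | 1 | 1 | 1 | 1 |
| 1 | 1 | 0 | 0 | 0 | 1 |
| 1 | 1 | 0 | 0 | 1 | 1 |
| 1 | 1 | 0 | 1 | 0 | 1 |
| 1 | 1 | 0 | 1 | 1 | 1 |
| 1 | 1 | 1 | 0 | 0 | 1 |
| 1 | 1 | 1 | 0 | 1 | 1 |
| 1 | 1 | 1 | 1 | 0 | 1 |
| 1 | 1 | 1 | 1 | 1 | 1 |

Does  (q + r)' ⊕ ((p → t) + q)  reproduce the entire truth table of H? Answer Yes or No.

Yes

Evaluate (q + r)' ⊕ ((p → t) + q) on each row and compare to H:
  p=0, q=0, r=0, s=0, t=0: formula gives 0, H = 0 ✓
  p=0, q=0, r=0, s=0, t=1: formula gives 0, H = 0 ✓
  p=0, q=0, r=0, s=1, t=0: formula gives 0, H = 0 ✓
  p=0, q=0, r=0, s=1, t=1: formula gives 0, H = 0 ✓
  … (the remaining 28 rows also agree.)
No disagreement on any input; they are logically equivalent.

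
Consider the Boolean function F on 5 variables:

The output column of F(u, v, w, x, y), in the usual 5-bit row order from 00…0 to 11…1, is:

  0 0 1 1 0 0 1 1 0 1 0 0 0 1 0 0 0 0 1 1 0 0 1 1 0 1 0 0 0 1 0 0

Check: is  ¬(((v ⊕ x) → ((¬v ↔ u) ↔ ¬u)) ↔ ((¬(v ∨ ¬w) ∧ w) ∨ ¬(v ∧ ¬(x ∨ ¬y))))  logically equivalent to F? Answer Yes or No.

Yes

Test each input against both F and the formula:
  u=0, v=0, w=0, x=0, y=0: formula gives 0, F = 0 ✓
  u=0, v=0, w=0, x=0, y=1: formula gives 0, F = 0 ✓
  u=0, v=0, w=0, x=1, y=0: formula gives 1, F = 1 ✓
  u=0, v=0, w=0, x=1, y=1: formula gives 1, F = 1 ✓
  … (the remaining 28 rows also agree.)
Every row agrees, so the formula is equivalent.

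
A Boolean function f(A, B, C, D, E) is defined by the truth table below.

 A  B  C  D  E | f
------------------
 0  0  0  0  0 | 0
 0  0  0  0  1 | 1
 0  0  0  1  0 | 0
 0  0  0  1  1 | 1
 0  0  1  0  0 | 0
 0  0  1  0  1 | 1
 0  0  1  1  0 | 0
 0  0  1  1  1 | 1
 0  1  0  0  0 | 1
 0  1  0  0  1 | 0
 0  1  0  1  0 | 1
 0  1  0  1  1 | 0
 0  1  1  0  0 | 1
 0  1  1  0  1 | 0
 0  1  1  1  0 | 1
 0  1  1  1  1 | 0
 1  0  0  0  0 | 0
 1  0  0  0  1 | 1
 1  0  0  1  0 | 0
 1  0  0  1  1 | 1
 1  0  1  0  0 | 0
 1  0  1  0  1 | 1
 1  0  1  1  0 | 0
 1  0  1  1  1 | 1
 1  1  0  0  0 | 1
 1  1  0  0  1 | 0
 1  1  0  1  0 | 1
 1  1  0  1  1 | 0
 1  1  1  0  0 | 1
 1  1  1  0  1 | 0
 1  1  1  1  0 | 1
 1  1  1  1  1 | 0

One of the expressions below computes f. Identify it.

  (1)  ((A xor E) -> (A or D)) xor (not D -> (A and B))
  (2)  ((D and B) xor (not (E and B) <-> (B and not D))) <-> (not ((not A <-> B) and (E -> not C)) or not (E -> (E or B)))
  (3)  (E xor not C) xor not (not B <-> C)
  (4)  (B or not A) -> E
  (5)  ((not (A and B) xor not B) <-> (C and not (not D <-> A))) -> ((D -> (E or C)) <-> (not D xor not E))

3

(1) fails at (0,0,0,0,0): the formula yields 1, f is 0.
(2) fails at (0,0,0,0,1): the formula yields 0, f is 1.
(4) fails at (0,1,0,0,0): the formula yields 0, f is 1.
(5) fails at (0,0,0,1,1): the formula yields 0, f is 1.
(3) is the remaining candidate, and it agrees with f on all 32 inputs.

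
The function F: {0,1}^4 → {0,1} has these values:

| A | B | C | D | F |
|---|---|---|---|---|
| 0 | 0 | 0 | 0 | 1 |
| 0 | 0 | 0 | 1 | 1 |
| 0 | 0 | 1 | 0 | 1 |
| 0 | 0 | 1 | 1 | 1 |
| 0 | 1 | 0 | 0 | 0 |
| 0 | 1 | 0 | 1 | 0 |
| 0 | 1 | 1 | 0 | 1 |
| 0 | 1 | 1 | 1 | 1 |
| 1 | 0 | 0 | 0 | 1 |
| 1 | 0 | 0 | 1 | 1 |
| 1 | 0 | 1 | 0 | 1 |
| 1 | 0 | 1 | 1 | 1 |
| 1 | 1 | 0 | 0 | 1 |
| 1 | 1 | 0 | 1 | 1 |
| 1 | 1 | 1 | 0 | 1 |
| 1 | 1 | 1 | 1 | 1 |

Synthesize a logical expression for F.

There are just 2 zero rows: (0,1,0,0), (0,1,0,1). Their minterms are ¬A·B·¬C·¬D, ¬A·B·¬C·D; the OR of those covers precisely the 0-outputs, and negating it yields F.

F(A, B, C, D) = ~((((~A & B) & ~C) & ~D) | (((~A & B) & ~C) & D))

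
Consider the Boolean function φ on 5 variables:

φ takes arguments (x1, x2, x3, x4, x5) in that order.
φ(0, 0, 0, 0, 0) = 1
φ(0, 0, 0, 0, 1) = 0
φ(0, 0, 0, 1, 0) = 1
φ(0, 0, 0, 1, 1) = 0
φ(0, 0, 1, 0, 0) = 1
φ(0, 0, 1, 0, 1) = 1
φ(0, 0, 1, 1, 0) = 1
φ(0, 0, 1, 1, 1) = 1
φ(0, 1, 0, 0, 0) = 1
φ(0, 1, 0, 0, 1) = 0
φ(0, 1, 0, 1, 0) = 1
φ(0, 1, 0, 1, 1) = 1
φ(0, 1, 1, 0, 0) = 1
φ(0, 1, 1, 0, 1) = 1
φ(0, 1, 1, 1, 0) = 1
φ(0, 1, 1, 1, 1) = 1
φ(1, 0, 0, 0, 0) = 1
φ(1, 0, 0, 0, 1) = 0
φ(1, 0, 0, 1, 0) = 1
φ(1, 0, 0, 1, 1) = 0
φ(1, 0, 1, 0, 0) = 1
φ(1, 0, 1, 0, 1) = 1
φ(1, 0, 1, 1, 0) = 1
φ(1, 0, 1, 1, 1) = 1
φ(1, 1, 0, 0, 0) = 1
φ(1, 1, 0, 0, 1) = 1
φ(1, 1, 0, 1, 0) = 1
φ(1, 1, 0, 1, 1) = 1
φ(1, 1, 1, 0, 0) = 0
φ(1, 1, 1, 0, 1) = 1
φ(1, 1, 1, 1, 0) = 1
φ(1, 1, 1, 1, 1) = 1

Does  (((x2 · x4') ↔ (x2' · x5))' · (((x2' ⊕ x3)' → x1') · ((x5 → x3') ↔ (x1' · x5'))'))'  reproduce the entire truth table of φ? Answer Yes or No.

Yes

Evaluate (((x2 · x4') ↔ (x2' · x5))' · (((x2' ⊕ x3)' → x1') · ((x5 → x3') ↔ (x1' · x5'))'))' on each row and compare to φ:
  x1=0, x2=0, x3=0, x4=0, x5=0: formula gives 1, φ = 1 ✓
  x1=0, x2=0, x3=0, x4=0, x5=1: formula gives 0, φ = 0 ✓
  x1=0, x2=0, x3=0, x4=1, x5=0: formula gives 1, φ = 1 ✓
  x1=0, x2=0, x3=0, x4=1, x5=1: formula gives 0, φ = 0 ✓
  … (the remaining 28 rows also agree.)
All 32 rows match — the expression computes φ exactly.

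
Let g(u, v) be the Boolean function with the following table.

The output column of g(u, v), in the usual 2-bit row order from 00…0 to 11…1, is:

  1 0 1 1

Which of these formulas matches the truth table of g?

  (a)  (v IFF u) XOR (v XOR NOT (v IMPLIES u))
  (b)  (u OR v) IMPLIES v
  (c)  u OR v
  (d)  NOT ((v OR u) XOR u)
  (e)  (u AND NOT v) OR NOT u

d

(a): at (1,0) it gives 0, but g = 1 — eliminated.
(b): at (0,1) it gives 1, but g = 0 — eliminated.
(c): at (0,0) it gives 0, but g = 1 — eliminated.
(e): at (0,1) it gives 1, but g = 0 — eliminated.
Only (d) survives; checking it on all 4 rows confirms it matches g.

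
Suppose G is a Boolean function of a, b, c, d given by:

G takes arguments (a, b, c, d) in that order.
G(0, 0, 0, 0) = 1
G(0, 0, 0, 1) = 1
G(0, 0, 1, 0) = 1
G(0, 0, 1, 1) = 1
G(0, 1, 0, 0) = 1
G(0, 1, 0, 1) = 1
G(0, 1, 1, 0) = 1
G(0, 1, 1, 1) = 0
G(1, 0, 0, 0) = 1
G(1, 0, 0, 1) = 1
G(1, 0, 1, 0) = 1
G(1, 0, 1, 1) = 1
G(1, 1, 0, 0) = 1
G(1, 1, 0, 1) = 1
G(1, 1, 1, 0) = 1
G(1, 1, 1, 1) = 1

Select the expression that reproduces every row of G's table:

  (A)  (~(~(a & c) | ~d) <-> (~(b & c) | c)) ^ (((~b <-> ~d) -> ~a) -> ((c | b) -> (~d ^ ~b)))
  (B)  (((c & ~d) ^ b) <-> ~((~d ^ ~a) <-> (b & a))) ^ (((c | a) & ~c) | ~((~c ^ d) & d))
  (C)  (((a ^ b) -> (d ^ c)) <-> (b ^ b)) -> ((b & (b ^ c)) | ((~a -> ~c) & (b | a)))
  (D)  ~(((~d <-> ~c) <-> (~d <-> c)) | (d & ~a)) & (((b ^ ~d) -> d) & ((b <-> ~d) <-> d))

C

(A) disagrees with G on (0,0,1,0) (formula → 0, table → 1); rule it out.
(B) disagrees with G on (0,0,0,0) (formula → 0, table → 1); rule it out.
(D) disagrees with G on (0,0,0,0) (formula → 0, table → 1); rule it out.
(C) is the remaining candidate, and it agrees with G on all 16 inputs.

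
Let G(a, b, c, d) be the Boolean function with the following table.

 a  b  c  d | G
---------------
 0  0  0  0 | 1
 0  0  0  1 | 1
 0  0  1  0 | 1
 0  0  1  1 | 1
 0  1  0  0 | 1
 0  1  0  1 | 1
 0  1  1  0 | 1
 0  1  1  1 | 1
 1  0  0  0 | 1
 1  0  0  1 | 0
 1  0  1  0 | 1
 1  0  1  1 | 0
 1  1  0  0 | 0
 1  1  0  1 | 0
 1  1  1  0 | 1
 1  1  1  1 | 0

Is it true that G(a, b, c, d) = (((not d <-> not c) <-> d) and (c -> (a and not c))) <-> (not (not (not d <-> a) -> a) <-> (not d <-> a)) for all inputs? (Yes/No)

Check the formula against G row by row:
  a=0, b=0, c=0, d=0: formula gives 1, G = 1 ✓
  a=0, b=0, c=0, d=1: formula gives 1, G = 1 ✓
  a=0, b=0, c=1, d=0: formula gives 1, G = 1 ✓
  a=0, b=0, c=1, d=1: formula gives 1, G = 1 ✓
  …
  a=1, b=1, c=0, d=0: formula gives 1, but G = 0 ✗
Since they disagree at (1,1,0,0), the expression is not a correct formula for G.

No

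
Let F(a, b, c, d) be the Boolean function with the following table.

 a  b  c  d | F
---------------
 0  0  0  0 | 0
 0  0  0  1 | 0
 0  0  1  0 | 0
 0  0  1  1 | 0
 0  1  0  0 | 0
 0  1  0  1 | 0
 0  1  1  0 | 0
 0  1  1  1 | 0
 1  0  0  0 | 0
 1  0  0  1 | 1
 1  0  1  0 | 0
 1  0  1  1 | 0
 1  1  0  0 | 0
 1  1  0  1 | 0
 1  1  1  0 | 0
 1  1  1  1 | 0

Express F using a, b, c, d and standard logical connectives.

Only row (1,0,0,1) gives 1. That row's minterm a·¬b·¬c·d is F directly.

F(a, b, c, d) = ((a · b') · c') · d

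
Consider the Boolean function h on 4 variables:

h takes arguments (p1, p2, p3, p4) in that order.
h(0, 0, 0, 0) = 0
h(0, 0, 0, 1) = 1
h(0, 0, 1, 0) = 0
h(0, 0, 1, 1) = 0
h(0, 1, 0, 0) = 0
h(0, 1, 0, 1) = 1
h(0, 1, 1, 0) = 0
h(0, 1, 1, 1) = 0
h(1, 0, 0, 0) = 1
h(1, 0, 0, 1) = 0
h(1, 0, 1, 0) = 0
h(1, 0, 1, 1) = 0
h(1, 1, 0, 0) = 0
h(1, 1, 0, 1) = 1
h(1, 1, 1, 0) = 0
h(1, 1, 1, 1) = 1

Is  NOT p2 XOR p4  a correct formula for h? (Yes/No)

Evaluate NOT p2 XOR p4 on each row and compare to h:
  p1=0, p2=0, p3=0, p4=0: formula gives 1, but h = 0 ✗
Row (0,0,0,0) is a counterexample, so the formula is not equivalent to h.

No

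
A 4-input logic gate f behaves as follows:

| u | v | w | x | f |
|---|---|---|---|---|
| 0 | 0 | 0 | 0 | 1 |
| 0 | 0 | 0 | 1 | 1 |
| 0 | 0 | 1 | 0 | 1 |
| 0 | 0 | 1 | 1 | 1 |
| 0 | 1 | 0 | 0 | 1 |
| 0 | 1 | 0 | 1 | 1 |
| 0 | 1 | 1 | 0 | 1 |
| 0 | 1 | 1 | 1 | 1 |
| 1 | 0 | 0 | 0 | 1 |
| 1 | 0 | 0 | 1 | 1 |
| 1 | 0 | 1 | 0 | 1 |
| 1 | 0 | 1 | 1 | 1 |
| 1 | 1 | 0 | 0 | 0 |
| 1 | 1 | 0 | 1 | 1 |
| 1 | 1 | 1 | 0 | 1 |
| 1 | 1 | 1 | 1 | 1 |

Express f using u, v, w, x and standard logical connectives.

f(u, v, w, x) = (((u · v) · w') · x')'

f is 0 on exactly one input, (1,1,0,0), whose minterm is u·v·¬w·¬x. So f is the negation of that single conjunction.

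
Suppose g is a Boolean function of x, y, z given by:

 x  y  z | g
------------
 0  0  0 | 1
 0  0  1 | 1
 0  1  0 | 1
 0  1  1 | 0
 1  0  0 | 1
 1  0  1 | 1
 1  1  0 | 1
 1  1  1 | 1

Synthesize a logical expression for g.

Only row (0,1,1) gives 0. So g is 1 everywhere except there — the complement of the minterm ¬x·y·z.

g(x, y, z) = ~((~x & y) & z)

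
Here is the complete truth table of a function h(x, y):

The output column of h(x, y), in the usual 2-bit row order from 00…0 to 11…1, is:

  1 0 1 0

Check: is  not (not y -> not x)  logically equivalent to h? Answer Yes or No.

Test each input against both h and the formula:
  x=0, y=0: formula gives 0, but h = 1 ✗
Since they disagree at (0,0), the expression is not a correct formula for h.

No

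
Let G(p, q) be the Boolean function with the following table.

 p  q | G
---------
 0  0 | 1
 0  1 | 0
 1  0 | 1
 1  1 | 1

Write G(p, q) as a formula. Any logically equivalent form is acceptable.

This is q → p (false only at 0,1).

G(p, q) = q IMPLIES p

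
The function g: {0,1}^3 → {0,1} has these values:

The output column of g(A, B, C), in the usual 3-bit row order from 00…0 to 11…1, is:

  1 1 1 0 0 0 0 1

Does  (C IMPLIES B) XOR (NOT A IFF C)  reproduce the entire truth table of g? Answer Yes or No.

Test each input against both g and the formula:
  A=0, B=0, C=0: formula gives 1, g = 1 ✓
  A=0, B=0, C=1: formula gives 1, g = 1 ✓
  A=0, B=1, C=0: formula gives 1, g = 1 ✓
  A=0, B=1, C=1: formula gives 0, g = 0 ✓
  A=1, B=0, C=0: formula gives 0, g = 0 ✓
  … (the remaining 3 rows also agree.)
Every row agrees, so the formula is equivalent.

Yes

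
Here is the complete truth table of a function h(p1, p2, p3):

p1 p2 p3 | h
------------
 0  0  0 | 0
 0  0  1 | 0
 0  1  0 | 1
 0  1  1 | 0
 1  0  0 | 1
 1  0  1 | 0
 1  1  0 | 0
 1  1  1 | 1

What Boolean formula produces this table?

The 1-rows are (0,1,0), (1,0,0), (1,1,1). Each contributes one minterm — ¬p1·p2·¬p3; p1·¬p2·¬p3; p1·p2·p3 — and their disjunction is a sum-of-products form of h.

h(p1, p2, p3) = (((¬p1 ∧ p2) ∧ ¬p3) ∨ ((p1 ∧ ¬p2) ∧ ¬p3)) ∨ ((p1 ∧ p2) ∧ p3)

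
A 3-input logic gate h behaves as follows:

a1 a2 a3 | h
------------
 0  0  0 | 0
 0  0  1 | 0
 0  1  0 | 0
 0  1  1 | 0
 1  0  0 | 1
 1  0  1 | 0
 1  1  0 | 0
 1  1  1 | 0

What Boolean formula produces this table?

h(a1, a2, a3) = (a1 ∧ ¬a2) ∧ ¬a3

h is 1 on exactly one input, (1,0,0), whose minterm is a1·¬a2·¬a3. So h is just that conjunction.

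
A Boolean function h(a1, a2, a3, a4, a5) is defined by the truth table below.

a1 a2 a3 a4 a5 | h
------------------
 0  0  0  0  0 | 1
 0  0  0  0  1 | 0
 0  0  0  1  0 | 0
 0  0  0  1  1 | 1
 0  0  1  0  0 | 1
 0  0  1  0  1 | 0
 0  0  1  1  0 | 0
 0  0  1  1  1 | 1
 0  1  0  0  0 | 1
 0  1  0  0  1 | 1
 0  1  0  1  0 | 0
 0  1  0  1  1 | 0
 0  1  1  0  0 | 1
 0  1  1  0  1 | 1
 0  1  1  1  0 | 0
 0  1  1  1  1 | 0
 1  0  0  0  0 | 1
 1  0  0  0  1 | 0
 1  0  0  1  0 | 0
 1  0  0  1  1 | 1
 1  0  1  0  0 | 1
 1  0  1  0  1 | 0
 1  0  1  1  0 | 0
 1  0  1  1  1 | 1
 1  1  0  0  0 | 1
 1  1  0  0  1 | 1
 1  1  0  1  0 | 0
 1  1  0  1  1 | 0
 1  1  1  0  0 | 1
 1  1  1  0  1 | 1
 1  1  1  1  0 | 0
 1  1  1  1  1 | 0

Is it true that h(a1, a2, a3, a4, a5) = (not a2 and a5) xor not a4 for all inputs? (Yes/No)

Yes

Evaluate (not a2 and a5) xor not a4 on each row and compare to h:
  a1=0, a2=0, a3=0, a4=0, a5=0: formula gives 1, h = 1 ✓
  a1=0, a2=0, a3=0, a4=0, a5=1: formula gives 0, h = 0 ✓
  a1=0, a2=0, a3=0, a4=1, a5=0: formula gives 0, h = 0 ✓
  a1=0, a2=0, a3=0, a4=1, a5=1: formula gives 1, h = 1 ✓
  …and likewise for the remaining 28 rows.
All 32 rows match — the expression computes h exactly.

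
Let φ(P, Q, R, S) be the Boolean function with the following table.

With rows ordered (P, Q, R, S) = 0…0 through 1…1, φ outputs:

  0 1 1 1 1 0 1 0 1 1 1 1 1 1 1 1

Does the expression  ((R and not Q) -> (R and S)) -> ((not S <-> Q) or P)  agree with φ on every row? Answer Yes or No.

Yes

Test each input against both φ and the formula:
  P=0, Q=0, R=0, S=0: formula gives 0, φ = 0 ✓
  P=0, Q=0, R=0, S=1: formula gives 1, φ = 1 ✓
  P=0, Q=0, R=1, S=0: formula gives 1, φ = 1 ✓
  P=0, Q=0, R=1, S=1: formula gives 1, φ = 1 ✓
  …and likewise for the remaining 12 rows.
Every row agrees, so the formula is equivalent.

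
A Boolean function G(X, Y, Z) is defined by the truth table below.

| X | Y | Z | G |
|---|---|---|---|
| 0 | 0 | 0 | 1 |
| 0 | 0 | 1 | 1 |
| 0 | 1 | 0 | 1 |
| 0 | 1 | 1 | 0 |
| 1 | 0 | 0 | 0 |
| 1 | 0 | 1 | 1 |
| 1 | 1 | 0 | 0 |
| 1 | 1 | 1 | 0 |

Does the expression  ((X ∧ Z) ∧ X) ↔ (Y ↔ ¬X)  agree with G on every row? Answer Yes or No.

Check the formula against G row by row:
  X=0, Y=0, Z=0: formula gives 1, G = 1 ✓
  X=0, Y=0, Z=1: formula gives 1, G = 1 ✓
  X=0, Y=1, Z=0: formula gives 0, but G = 1 ✗
Since they disagree at (0,1,0), the expression is not a correct formula for G.

No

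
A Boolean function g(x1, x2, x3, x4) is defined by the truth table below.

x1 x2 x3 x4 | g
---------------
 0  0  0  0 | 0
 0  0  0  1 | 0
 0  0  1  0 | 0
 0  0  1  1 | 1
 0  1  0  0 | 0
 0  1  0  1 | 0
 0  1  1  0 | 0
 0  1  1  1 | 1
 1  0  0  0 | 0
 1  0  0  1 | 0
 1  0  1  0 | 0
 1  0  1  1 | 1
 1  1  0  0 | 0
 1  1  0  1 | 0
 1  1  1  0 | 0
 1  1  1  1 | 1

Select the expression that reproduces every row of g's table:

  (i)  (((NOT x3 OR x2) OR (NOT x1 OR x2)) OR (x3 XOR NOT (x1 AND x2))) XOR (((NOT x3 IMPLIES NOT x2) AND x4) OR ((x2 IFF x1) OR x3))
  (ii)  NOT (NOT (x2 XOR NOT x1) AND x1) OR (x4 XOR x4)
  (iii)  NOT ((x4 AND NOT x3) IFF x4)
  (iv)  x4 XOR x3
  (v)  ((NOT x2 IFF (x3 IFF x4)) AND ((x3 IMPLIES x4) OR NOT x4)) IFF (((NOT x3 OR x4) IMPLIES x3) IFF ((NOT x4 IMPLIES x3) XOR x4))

iii

(i): at (0,0,1,1) it gives 0, but g = 1 — eliminated.
(ii): at (0,0,0,0) it gives 1, but g = 0 — eliminated.
(iv): at (0,0,0,1) it gives 1, but g = 0 — eliminated.
(v): at (0,0,0,0) it gives 1, but g = 0 — eliminated.
That leaves (iii). Evaluating it on every row reproduces the table of g exactly.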